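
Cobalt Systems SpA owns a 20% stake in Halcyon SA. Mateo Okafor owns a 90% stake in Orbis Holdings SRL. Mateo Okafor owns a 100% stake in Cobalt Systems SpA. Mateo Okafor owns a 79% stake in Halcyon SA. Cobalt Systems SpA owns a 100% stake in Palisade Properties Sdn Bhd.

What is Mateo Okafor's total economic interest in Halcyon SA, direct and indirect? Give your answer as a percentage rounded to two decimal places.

99.00%

Mateo reaches Halcyon along 2 paths.
Direct stake: 79% = 79%.
Via Cobalt: 100% × 20% = 20%.
Total: 79% + 20% = 99%.
Rounded: 99.00%.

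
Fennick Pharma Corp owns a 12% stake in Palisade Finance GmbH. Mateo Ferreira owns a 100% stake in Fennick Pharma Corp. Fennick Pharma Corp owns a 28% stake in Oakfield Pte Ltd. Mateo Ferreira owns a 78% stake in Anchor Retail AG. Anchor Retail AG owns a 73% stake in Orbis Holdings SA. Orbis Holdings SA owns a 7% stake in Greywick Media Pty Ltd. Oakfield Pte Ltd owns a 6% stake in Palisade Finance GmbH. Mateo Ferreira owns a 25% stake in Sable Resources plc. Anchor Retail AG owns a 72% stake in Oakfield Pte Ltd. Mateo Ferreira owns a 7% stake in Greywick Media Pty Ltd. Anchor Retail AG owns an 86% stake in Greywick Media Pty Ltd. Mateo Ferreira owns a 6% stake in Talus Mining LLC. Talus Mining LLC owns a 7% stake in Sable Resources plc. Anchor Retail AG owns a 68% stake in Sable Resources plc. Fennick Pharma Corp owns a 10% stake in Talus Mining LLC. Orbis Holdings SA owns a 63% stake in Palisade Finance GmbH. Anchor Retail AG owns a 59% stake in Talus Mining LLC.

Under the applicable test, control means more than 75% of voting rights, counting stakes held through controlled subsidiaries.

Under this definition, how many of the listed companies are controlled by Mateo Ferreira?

5

Mateo holds 78% of Anchor, so Mateo controls Anchor.
Mateo holds 100% of Fennick, so Mateo controls Fennick.
Fennick and Anchor together hold 28% + 72% = 100% of Oakfield, so Mateo controls Oakfield.
Anchor and Mateo together hold 86% + 7% = 93% of Greywick, so Mateo controls Greywick.
Mateo and Anchor together hold 25% + 68% = 93% of Sable, so Mateo controls Sable.
No other company's threshold is met.
Mateo controls 5 companies.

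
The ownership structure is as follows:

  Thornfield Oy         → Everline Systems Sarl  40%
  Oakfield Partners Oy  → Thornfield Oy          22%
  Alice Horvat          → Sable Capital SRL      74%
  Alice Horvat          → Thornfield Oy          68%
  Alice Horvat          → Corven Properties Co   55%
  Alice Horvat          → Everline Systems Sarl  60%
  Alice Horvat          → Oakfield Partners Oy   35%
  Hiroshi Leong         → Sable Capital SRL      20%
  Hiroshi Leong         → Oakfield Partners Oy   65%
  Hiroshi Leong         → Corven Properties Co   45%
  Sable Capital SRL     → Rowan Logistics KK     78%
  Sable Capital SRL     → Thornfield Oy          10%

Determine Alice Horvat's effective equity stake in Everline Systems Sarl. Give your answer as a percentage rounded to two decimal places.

93.24%

Alice reaches Everline along 4 paths.
Direct stake: 60% = 60%.
Via Thornfield: 68% × 40% = 27.2%.
Via Oakfield → Thornfield: 35% × 22% × 40% = 3.08%.
Via Sable → Thornfield: 74% × 10% × 40% = 2.96%.
Total: 60% + 27.2% + 3.08% + 2.96% = 93.24%.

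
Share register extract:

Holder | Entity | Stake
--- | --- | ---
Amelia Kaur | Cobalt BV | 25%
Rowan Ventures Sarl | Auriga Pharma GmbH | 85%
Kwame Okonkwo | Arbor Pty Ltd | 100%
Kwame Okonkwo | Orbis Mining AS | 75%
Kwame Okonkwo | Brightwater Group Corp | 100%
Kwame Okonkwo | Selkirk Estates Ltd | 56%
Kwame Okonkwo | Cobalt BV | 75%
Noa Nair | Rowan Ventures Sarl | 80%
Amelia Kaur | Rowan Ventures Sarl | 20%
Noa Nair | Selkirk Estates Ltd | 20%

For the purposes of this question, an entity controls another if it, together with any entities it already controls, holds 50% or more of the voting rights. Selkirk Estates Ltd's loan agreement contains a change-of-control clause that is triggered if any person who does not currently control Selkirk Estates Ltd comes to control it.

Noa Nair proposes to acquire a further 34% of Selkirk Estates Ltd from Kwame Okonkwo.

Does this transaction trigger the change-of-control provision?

The purchase adds only to Noa's holdings (Kwame's stake shrinks), so Noa is the only person who could newly come to control Selkirk.
Noa holds 80% of Rowan, so Noa controls Rowan.
Rowan holds 85% of Auriga, so Noa controls Auriga.
In Selkirk, Noa's side holds only 20%, not ≥ 50%.
So before the transaction, Noa does not control Selkirk.
After the purchase, Noa's direct stake in Selkirk rises to 20% + 34% = 54%, and Kwame's stake falls to 22%.
Noa holds 54% of Selkirk, so Noa controls Selkirk.
Noa did not control Selkirk before and does after, so the clause is triggered.

Yes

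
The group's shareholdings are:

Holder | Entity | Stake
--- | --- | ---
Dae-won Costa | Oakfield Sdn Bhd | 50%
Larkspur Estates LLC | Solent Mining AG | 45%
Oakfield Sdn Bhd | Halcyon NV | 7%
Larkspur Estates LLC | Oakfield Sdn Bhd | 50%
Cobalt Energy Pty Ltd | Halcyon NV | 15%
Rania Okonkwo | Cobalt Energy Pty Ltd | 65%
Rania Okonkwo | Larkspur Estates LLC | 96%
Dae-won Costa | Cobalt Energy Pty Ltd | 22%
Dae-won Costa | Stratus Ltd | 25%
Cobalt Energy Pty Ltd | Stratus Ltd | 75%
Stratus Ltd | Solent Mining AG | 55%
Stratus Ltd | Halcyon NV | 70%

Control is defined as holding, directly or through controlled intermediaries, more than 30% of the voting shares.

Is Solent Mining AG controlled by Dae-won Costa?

Dae-won holds 50% of Oakfield, so Dae-won controls Oakfield.
Neither Dae-won nor any entity Dae-won controls holds any voting interest in Solent.
So Dae-won does not control Solent.

No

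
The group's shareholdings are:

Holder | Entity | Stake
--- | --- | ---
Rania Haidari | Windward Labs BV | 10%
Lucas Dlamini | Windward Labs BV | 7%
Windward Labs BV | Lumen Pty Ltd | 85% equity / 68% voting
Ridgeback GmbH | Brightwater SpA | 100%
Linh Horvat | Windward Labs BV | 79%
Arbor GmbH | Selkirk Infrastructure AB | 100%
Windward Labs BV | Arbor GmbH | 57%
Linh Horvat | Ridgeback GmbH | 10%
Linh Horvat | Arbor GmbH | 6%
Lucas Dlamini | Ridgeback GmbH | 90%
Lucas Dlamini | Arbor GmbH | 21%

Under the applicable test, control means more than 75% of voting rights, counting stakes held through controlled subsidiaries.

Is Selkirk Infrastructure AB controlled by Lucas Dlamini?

Lucas holds 90% of Ridgeback, so Lucas controls Ridgeback.
Ridgeback holds 100% of Brightwater, so Lucas controls Brightwater.
Neither Lucas nor any entity Lucas controls holds any voting interest in Selkirk.
So Lucas does not control Selkirk.

No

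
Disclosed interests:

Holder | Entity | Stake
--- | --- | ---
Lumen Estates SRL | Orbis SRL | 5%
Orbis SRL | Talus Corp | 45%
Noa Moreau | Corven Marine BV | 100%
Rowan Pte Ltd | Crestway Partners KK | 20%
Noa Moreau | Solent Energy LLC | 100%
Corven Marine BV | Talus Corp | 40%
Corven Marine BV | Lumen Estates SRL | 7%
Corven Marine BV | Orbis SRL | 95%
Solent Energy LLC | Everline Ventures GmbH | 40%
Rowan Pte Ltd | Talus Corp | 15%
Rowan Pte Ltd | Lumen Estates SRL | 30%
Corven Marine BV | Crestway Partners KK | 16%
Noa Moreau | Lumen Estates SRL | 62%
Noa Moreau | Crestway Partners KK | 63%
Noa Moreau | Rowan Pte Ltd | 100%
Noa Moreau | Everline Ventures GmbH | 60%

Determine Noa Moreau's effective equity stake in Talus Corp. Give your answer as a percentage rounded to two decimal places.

Noa reaches Talus along 6 paths.
Via Rowan: 100% × 15% = 15%.
Via Corven: 100% × 40% = 40%.
Via Rowan → Lumen → Orbis: 100% × 30% × 5% × 45% = 0.675%.
Via Lumen → Orbis: 62% × 5% × 45% = 1.395%.
Via Corven → Lumen → Orbis: 100% × 7% × 5% × 45% = 0.1575%.
Via Corven → Orbis: 100% × 95% × 45% = 42.75%.
Total: 15% + 40% + 0.675% + 1.395% + 0.1575% + 42.75% = 99.9775%.
Rounded: 99.98%.

99.98%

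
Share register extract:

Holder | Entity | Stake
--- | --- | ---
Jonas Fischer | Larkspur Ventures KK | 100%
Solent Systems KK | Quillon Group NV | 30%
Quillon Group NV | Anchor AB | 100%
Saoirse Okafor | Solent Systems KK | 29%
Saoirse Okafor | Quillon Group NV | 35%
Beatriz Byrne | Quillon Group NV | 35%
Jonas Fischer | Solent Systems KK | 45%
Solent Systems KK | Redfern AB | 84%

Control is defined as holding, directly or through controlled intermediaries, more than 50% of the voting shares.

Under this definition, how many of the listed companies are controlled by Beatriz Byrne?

0

Beatriz's largest direct stake is 35% in Quillon, which does not meet the threshold.
Beatriz controls 0 companies.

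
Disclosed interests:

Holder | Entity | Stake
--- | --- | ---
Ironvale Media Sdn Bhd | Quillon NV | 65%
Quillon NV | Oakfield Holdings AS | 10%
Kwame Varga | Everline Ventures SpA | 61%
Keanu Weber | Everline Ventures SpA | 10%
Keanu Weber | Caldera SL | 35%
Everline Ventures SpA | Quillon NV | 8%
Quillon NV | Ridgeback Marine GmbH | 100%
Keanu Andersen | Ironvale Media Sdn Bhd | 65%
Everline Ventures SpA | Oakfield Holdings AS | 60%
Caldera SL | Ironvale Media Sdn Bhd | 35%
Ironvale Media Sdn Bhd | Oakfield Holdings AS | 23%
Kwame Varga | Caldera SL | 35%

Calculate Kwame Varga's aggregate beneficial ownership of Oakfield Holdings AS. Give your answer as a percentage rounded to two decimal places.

Kwame reaches Oakfield along 4 paths.
Via Everline: 61% × 60% = 36.6%.
Via Caldera → Ironvale: 35% × 35% × 23% = 2.8175%.
Via Caldera → Ironvale → Quillon: 35% × 35% × 65% × 10% = 0.79625%.
Via Everline → Quillon: 61% × 8% × 10% = 0.488%.
Total: 36.6% + 2.8175% + 0.79625% + 0.488% = 40.70175%.
Rounded: 40.70%.

40.70%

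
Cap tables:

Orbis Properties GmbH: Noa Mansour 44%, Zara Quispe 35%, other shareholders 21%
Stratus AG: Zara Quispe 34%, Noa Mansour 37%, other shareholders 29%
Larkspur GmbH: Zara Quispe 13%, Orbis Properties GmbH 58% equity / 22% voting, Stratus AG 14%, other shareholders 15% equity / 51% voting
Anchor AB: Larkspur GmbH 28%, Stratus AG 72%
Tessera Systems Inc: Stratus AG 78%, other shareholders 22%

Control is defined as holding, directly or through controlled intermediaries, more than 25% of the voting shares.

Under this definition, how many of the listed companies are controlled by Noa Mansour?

5

Noa holds 44% of Orbis, so Noa controls Orbis.
Noa holds 37% of Stratus, so Noa controls Stratus.
Orbis and Stratus together hold 22% + 14% = 36% of Larkspur, so Noa controls Larkspur.
Larkspur and Stratus together hold 28% + 72% = 100% of Anchor, so Noa controls Anchor.
Stratus holds 78% of Tessera, so Noa controls Tessera.
Noa controls 5 companies.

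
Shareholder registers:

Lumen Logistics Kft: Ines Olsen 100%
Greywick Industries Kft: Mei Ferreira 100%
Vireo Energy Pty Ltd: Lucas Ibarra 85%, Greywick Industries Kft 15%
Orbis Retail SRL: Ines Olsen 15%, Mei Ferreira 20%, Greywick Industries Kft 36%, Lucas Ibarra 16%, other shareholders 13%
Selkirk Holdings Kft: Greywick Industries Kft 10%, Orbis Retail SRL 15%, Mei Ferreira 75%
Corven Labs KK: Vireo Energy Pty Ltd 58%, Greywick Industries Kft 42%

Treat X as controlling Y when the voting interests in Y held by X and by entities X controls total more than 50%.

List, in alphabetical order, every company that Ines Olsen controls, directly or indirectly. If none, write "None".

Lumen Logistics Kft

Ines holds 100% of Lumen, so Ines controls Lumen.
No other company's threshold is met.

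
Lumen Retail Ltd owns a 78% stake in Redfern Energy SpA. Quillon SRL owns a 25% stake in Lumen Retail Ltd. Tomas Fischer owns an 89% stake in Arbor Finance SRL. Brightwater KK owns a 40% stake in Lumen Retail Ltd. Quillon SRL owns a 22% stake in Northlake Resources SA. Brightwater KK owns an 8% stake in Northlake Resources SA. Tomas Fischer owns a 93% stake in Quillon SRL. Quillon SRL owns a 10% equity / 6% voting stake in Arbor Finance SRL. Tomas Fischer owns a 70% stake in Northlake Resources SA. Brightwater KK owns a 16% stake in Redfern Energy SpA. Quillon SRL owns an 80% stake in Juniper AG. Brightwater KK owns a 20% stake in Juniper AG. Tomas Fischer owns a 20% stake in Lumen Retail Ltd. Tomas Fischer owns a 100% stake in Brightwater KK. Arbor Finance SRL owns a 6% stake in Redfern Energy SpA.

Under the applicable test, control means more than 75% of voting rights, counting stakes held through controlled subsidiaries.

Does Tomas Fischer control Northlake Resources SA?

Yes

Tomas holds 100% of Brightwater, so Tomas controls Brightwater.
Tomas holds 93% of Quillon, so Tomas controls Quillon.
Quillon and Brightwater and Tomas together hold 22% + 8% + 70% = 100% of Northlake, so Tomas controls Northlake.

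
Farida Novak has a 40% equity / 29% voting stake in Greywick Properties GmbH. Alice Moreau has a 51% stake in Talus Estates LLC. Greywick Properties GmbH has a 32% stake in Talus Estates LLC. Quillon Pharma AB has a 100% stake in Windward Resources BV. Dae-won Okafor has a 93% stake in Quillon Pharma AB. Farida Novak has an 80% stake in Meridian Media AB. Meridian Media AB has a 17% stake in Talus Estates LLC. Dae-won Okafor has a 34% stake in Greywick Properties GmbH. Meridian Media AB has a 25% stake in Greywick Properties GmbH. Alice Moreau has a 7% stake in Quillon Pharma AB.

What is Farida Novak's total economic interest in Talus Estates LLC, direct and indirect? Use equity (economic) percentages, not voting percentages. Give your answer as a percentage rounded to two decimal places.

Farida reaches Talus along 3 paths.
Via Greywick: 40% × 32% = 12.8%.
Via Meridian → Greywick: 80% × 25% × 32% = 6.4%.
Via Meridian: 80% × 17% = 13.6%.
Total: 12.8% + 6.4% + 13.6% = 32.8%.
Rounded: 32.80%.

32.80%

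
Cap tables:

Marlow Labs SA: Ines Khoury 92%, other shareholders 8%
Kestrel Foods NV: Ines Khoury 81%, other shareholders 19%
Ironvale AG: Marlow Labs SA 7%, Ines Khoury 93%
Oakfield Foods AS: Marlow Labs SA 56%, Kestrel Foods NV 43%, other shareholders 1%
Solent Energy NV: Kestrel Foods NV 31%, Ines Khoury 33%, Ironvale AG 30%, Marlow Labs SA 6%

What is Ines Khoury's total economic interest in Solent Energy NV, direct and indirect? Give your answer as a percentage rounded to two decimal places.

93.46%

Ines reaches Solent along 5 paths.
Via Kestrel: 81% × 31% = 25.11%.
Direct stake: 33% = 33%.
Via Marlow → Ironvale: 92% × 7% × 30% = 1.932%.
Via Ironvale: 93% × 30% = 27.9%.
Via Marlow: 92% × 6% = 5.52%.
Total: 25.11% + 33% + 1.932% + 27.9% + 5.52% = 93.462%.
Rounded: 93.46%.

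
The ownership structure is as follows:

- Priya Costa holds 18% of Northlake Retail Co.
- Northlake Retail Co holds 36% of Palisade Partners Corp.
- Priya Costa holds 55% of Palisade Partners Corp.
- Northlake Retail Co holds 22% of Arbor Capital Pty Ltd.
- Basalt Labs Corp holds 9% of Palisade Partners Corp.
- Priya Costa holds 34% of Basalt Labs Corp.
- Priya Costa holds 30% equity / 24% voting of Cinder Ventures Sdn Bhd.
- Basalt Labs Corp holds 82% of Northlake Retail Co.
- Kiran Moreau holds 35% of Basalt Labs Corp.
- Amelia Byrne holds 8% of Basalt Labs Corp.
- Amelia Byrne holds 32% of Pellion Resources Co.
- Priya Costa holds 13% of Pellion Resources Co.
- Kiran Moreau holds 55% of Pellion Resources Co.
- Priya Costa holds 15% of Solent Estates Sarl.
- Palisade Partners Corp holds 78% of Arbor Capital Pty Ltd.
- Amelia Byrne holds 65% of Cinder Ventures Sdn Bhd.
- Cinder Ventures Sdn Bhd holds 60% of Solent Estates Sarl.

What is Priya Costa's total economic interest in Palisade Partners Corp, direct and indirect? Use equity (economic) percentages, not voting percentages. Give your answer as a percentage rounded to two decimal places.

74.58%

Priya reaches Palisade along 4 paths.
Via Basalt: 34% × 9% = 3.06%.
Via Basalt → Northlake: 34% × 82% × 36% = 10.0368%.
Via Northlake: 18% × 36% = 6.48%.
Direct stake: 55% = 55%.
Total: 3.06% + 10.0368% + 6.48% + 55% = 74.5768%.
Rounded: 74.58%.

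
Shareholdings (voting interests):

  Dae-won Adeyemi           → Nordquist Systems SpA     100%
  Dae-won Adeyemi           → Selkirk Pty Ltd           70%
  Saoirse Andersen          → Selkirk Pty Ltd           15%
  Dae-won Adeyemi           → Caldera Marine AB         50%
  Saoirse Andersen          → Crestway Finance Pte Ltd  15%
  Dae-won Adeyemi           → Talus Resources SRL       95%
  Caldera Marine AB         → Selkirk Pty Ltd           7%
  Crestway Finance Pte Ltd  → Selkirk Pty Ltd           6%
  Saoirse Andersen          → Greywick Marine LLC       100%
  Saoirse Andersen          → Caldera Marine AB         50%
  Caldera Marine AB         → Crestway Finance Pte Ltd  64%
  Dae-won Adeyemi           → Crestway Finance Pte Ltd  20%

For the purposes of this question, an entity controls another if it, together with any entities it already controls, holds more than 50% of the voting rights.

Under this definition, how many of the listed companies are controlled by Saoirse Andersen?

Saoirse holds 100% of Greywick, so Saoirse controls Greywick.
No other company's threshold is met.
Saoirse controls 1 company.

1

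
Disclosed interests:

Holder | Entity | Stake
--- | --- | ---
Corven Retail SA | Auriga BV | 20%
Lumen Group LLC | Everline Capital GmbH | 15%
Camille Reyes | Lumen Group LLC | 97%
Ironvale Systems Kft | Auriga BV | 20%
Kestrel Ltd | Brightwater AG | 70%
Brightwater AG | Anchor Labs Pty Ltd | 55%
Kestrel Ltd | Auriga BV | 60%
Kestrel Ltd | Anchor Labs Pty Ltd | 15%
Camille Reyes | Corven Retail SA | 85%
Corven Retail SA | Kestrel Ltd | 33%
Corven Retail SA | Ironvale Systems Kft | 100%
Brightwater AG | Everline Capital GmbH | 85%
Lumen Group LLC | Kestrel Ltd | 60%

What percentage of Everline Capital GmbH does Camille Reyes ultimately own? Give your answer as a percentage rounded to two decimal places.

65.87%

Camille reaches Everline along 3 paths.
Via Lumen → Kestrel → Brightwater: 97% × 60% × 70% × 85% = 34.629%.
Via Corven → Kestrel → Brightwater: 85% × 33% × 70% × 85% = 16.68975%.
Via Lumen: 97% × 15% = 14.55%.
Total: 34.629% + 16.68975% + 14.55% = 65.86875%.
Rounded: 65.87%.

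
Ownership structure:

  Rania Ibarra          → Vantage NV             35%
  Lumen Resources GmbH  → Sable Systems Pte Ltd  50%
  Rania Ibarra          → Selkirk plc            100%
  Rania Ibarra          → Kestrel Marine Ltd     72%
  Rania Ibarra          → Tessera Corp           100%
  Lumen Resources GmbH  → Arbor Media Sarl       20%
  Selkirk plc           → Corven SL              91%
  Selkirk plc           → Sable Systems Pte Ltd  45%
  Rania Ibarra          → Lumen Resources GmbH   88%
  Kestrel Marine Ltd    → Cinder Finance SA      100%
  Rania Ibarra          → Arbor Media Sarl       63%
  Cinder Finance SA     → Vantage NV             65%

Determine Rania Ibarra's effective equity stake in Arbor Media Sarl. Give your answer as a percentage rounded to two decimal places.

Rania reaches Arbor along 2 paths.
Via Lumen: 88% × 20% = 17.6%.
Direct stake: 63% = 63%.
Total: 17.6% + 63% = 80.6%.
Rounded: 80.60%.

80.60%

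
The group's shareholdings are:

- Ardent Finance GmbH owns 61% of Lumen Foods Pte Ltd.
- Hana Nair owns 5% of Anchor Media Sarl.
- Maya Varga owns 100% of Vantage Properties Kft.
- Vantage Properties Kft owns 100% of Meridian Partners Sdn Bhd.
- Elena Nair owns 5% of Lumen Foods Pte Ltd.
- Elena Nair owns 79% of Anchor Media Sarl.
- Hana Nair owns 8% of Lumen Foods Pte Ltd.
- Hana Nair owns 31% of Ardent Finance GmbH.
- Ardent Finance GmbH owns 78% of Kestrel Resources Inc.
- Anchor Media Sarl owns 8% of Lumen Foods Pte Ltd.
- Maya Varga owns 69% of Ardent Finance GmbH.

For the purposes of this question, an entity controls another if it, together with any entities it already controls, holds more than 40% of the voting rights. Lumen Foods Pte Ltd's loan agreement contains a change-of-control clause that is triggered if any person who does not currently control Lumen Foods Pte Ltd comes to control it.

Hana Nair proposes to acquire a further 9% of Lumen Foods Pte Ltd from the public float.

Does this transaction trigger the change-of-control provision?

The purchase changes only Hana's holdings, so Hana is the only person who could newly come to control Lumen.
Hana's largest direct stake is 31% in Ardent, which does not meet the threshold, so Hana controls no company.
In Lumen, Hana's side holds only 8%, not > 40%.
So before the transaction, Hana does not control Lumen.
After the purchase, Hana's direct stake in Lumen rises to 8% + 9% = 17%.
After the transaction, Hana's side holds 17% of Lumen, not > 40%, so Hana still does not control Lumen.
No new person acquires control, so the clause is not triggered.

No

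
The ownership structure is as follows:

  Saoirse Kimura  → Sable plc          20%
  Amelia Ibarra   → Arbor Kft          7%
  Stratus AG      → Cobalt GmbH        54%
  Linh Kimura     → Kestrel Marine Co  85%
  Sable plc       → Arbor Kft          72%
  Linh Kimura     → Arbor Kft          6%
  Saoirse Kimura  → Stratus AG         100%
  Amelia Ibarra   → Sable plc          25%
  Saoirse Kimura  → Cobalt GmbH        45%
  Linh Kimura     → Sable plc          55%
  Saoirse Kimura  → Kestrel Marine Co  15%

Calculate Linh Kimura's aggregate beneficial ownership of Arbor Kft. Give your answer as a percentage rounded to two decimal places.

Linh reaches Arbor along 2 paths.
Via Sable: 55% × 72% = 39.6%.
Direct stake: 6% = 6%.
Total: 39.6% + 6% = 45.6%.
Rounded: 45.60%.

45.60%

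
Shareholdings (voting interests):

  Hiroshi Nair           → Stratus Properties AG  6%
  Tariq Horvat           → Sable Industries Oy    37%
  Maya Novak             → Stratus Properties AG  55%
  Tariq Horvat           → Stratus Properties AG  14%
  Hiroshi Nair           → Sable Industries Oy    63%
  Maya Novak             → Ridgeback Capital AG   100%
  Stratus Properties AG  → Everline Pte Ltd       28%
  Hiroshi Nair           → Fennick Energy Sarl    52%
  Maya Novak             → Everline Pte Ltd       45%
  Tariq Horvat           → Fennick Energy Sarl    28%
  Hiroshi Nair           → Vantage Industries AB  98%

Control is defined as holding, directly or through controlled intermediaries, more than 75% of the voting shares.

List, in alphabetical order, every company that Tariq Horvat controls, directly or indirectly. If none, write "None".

Tariq's largest direct stake is 37% in Sable, which does not meet the threshold.

None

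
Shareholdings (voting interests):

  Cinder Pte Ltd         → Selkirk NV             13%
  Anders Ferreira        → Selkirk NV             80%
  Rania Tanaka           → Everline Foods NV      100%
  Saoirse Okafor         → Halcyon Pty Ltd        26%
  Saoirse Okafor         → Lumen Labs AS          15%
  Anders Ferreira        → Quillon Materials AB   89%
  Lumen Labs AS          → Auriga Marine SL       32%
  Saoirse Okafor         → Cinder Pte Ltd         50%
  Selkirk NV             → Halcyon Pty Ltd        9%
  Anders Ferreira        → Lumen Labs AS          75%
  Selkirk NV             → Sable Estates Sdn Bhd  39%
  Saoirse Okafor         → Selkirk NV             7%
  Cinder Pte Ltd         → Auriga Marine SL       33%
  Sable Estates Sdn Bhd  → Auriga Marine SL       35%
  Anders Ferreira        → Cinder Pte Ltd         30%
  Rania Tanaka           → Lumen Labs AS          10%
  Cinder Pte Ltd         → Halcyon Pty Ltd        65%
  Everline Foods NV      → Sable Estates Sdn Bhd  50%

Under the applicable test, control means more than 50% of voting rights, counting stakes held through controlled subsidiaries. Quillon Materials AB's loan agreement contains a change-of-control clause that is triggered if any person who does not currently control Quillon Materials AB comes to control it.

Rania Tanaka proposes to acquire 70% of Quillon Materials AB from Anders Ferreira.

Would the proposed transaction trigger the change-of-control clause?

Yes

The purchase adds only to Rania's holdings (Anders's stake shrinks), so Rania is the only person who could newly come to control Quillon.
Rania holds 100% of Everline, so Rania controls Everline.
Neither Rania nor any entity Rania controls holds any voting interest in Quillon.
So before the transaction, Rania does not control Quillon.
After the purchase, Rania holds 70% of Quillon directly, and Anders's stake falls to 19%.
Rania holds 70% of Quillon, so Rania controls Quillon.
Rania did not control Quillon before and does after, so the clause is triggered.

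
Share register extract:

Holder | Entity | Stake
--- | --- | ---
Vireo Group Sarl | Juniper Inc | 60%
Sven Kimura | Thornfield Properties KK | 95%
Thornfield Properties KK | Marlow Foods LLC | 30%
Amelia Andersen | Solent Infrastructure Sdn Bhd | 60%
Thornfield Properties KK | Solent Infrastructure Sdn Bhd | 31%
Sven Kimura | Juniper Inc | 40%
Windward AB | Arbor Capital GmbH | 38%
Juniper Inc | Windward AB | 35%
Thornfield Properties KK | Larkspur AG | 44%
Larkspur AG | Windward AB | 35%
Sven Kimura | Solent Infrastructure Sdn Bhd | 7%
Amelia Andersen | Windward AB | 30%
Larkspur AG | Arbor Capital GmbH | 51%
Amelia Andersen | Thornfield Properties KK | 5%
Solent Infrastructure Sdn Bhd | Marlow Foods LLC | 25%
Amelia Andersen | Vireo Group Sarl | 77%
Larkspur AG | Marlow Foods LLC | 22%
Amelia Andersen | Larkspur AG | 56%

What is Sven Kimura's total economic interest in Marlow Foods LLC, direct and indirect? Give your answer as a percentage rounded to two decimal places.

46.81%

Sven reaches Marlow along 4 paths.
Via Solent: 7% × 25% = 1.75%.
Via Thornfield → Solent: 95% × 31% × 25% = 7.3625%.
Via Thornfield → Larkspur: 95% × 44% × 22% = 9.196%.
Via Thornfield: 95% × 30% = 28.5%.
Total: 1.75% + 7.3625% + 9.196% + 28.5% = 46.8085%.
Rounded: 46.81%.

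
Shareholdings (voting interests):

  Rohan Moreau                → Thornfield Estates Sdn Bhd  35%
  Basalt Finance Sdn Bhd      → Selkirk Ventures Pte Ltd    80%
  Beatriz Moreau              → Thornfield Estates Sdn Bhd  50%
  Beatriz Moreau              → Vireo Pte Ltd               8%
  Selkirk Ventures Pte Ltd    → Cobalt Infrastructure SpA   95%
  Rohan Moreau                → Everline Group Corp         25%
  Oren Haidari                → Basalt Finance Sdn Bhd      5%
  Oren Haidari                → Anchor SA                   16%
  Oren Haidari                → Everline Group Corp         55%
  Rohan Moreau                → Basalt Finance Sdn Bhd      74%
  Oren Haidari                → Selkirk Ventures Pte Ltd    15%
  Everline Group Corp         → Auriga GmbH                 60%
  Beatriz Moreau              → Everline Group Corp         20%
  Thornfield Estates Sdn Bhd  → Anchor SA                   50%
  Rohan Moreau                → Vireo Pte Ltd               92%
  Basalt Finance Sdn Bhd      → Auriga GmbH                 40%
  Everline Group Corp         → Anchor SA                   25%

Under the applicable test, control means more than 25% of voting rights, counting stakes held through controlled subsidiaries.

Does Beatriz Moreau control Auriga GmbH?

Beatriz holds 50% of Thornfield, so Beatriz controls Thornfield.
Thornfield holds 50% of Anchor, so Beatriz controls Anchor.
Neither Beatriz nor any entity Beatriz controls holds any voting interest in Auriga.
So Beatriz does not control Auriga.

No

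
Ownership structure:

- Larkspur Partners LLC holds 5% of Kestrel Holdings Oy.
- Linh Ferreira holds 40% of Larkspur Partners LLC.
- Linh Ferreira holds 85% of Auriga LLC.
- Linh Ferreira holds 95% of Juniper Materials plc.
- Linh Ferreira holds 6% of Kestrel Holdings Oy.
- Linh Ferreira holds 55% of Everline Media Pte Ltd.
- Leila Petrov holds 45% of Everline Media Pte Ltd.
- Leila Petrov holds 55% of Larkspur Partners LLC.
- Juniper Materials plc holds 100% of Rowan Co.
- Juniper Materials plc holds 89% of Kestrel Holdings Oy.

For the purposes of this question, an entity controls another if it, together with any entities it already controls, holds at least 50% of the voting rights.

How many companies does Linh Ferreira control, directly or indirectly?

Linh holds 95% of Juniper, so Linh controls Juniper.
Linh and Juniper together hold 6% + 89% = 95% of Kestrel, so Linh controls Kestrel.
Linh holds 85% of Auriga, so Linh controls Auriga.
Linh holds 55% of Everline, so Linh controls Everline.
Juniper holds 100% of Rowan, so Linh controls Rowan.
No other company's threshold is met.
Linh controls 5 companies.

5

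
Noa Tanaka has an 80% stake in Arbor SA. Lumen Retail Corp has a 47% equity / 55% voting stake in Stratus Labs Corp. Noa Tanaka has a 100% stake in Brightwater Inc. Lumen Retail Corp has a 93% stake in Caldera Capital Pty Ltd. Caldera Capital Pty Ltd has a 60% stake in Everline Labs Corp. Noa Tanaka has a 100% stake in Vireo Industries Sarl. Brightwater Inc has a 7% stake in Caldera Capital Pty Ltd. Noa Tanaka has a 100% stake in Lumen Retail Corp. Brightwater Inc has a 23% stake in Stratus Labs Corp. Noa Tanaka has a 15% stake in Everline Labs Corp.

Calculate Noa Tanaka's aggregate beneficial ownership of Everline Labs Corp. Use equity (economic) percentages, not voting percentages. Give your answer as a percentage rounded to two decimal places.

Noa reaches Everline along 3 paths.
Via Lumen → Caldera: 100% × 93% × 60% = 55.8%.
Via Brightwater → Caldera: 100% × 7% × 60% = 4.2%.
Direct stake: 15% = 15%.
Total: 55.8% + 4.2% + 15% = 75%.
Rounded: 75.00%.

75.00%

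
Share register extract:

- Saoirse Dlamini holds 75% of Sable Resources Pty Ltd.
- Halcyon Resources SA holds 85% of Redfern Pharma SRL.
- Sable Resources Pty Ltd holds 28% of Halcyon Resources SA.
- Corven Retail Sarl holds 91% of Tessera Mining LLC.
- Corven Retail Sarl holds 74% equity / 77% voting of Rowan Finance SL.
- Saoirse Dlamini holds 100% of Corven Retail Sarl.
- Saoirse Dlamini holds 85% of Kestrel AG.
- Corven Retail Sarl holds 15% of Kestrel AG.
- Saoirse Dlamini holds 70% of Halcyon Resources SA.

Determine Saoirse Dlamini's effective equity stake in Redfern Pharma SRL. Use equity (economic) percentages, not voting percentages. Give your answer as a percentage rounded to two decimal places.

77.35%

Saoirse reaches Redfern along 2 paths.
Via Sable → Halcyon: 75% × 28% × 85% = 17.85%.
Via Halcyon: 70% × 85% = 59.5%.
Total: 17.85% + 59.5% = 77.35%.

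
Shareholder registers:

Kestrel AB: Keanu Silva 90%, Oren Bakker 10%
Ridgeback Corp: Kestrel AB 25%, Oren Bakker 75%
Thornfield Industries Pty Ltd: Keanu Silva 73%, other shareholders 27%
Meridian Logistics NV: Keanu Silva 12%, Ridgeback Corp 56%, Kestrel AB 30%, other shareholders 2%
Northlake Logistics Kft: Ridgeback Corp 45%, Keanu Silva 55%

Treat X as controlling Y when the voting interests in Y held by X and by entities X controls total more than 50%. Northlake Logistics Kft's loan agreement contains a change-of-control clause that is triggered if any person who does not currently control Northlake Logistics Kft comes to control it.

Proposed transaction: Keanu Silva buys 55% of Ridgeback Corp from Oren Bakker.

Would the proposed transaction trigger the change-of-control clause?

The purchase adds only to Keanu's holdings (Oren's stake shrinks), so Keanu is the only person who could newly come to control Northlake.
Keanu holds 55% of Northlake, so Keanu controls Northlake.
So Keanu already controls Northlake before the transaction.
After the purchase, Keanu holds 55% of Ridgeback directly, and Oren's stake falls to 20%.
Keanu controlled Northlake already, so this is not a new person acquiring control; every other person's position is unchanged or reduced.
No new person acquires control, so the clause is not triggered.

No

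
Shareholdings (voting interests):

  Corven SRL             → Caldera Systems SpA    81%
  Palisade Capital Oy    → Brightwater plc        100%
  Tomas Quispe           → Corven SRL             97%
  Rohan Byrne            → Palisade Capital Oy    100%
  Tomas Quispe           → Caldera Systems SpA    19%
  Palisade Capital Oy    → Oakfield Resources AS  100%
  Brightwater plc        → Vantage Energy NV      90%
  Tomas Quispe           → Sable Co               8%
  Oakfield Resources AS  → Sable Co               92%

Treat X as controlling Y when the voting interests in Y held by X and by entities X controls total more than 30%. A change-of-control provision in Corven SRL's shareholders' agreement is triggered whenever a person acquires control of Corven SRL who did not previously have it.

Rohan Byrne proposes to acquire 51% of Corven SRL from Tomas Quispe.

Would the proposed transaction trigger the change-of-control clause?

Yes

The purchase adds only to Rohan's holdings (Tomas's stake shrinks), so Rohan is the only person who could newly come to control Corven.
Rohan holds 100% of Palisade, so Rohan controls Palisade.
Palisade holds 100% of Oakfield, so Rohan controls Oakfield.
Palisade holds 100% of Brightwater, so Rohan controls Brightwater.
Oakfield holds 92% of Sable, so Rohan controls Sable.
Brightwater holds 90% of Vantage, so Rohan controls Vantage.
Neither Rohan nor any entity Rohan controls holds any voting interest in Corven.
So before the transaction, Rohan does not control Corven.
After the purchase, Rohan holds 51% of Corven directly, and Tomas's stake falls to 46%.
Rohan holds 51% of Corven, so Rohan controls Corven.
Rohan did not control Corven before and does after, so the clause is triggered.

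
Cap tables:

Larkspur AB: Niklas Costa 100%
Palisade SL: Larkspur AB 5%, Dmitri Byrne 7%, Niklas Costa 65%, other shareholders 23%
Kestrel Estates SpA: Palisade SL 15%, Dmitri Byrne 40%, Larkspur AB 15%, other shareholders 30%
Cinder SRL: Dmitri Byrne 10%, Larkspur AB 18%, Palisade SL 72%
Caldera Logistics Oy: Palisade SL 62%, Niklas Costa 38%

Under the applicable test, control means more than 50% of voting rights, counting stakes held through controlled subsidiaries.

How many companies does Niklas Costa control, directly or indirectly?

Niklas holds 100% of Larkspur, so Niklas controls Larkspur.
Larkspur and Niklas together hold 5% + 65% = 70% of Palisade, so Niklas controls Palisade.
Larkspur and Palisade together hold 18% + 72% = 90% of Cinder, so Niklas controls Cinder.
Palisade and Niklas together hold 62% + 38% = 100% of Caldera, so Niklas controls Caldera.
No other company's threshold is met.
Niklas controls 4 companies.

4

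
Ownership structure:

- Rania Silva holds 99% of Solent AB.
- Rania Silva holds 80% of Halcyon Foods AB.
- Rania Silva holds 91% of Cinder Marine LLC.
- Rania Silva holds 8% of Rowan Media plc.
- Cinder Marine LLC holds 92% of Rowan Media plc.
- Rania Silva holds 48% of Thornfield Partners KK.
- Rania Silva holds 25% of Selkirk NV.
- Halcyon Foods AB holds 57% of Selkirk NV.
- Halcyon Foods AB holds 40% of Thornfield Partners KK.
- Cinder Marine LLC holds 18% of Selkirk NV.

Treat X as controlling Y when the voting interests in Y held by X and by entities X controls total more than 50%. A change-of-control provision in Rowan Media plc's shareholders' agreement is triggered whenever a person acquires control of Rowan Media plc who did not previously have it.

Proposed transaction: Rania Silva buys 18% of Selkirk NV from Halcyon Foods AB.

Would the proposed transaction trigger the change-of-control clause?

No

The purchase adds only to Rania's holdings (Halcyon's stake shrinks), so Rania is the only person who could newly come to control Rowan.
Rania holds 91% of Cinder, so Rania controls Cinder.
Rania and Cinder together hold 8% + 92% = 100% of Rowan, so Rania controls Rowan.
So Rania already controls Rowan before the transaction.
After the purchase, Rania's direct stake in Selkirk rises to 25% + 18% = 43%, and Halcyon's stake falls to 39%.
Rania controlled Rowan already, so this is not a new person acquiring control; every other person's position is unchanged or reduced.
No new person acquires control, so the clause is not triggered.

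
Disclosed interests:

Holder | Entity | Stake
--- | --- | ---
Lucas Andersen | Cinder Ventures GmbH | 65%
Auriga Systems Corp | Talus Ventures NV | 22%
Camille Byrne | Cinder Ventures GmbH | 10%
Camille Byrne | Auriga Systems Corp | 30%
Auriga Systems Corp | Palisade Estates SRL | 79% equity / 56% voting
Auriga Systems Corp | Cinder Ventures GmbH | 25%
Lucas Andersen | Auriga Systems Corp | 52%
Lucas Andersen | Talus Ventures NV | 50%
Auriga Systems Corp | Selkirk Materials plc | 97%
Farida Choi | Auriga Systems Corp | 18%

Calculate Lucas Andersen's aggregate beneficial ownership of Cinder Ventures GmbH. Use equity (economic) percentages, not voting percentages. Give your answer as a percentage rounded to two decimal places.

Lucas reaches Cinder along 2 paths.
Direct stake: 65% = 65%.
Via Auriga: 52% × 25% = 13%.
Total: 65% + 13% = 78%.
Rounded: 78.00%.

78.00%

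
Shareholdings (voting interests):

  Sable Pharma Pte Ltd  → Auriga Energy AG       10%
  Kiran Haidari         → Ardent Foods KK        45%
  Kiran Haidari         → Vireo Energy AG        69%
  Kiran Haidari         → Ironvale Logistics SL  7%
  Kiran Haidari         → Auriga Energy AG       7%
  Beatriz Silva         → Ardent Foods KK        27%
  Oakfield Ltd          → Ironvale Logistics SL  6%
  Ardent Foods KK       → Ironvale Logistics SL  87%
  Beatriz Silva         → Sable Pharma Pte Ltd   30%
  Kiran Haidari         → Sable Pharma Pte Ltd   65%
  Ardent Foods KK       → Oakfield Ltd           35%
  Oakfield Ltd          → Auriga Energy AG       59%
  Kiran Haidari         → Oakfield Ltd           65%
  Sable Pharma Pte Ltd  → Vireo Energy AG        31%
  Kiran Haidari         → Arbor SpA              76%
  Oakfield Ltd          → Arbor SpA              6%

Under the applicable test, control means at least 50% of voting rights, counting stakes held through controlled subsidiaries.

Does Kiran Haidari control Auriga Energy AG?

Kiran holds 65% of Oakfield, so Kiran controls Oakfield.
Kiran holds 65% of Sable, so Kiran controls Sable.
Oakfield and Kiran and Sable together hold 59% + 7% + 10% = 76% of Auriga, so Kiran controls Auriga.

Yes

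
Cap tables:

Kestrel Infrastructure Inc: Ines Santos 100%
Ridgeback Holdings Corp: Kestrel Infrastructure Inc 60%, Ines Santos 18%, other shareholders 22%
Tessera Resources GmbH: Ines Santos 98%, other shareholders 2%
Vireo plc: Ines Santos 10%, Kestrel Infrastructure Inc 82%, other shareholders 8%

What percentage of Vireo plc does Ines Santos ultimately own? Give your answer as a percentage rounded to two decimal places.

Ines reaches Vireo along 2 paths.
Direct stake: 10% = 10%.
Via Kestrel: 100% × 82% = 82%.
Total: 10% + 82% = 92%.
Rounded: 92.00%.

92.00%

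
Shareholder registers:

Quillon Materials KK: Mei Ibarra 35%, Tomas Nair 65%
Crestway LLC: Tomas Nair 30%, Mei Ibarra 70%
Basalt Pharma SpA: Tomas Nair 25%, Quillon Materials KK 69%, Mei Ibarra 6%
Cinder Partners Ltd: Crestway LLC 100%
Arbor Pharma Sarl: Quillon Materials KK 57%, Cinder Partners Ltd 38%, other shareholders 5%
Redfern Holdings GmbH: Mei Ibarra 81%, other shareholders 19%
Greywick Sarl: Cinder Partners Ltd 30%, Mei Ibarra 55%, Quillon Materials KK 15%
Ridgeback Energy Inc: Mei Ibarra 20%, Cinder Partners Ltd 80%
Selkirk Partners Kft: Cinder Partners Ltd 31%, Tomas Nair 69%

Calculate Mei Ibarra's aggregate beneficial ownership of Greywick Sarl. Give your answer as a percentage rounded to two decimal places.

81.25%

Mei reaches Greywick along 3 paths.
Via Crestway → Cinder: 70% × 100% × 30% = 21%.
Direct stake: 55% = 55%.
Via Quillon: 35% × 15% = 5.25%.
Total: 21% + 55% + 5.25% = 81.25%.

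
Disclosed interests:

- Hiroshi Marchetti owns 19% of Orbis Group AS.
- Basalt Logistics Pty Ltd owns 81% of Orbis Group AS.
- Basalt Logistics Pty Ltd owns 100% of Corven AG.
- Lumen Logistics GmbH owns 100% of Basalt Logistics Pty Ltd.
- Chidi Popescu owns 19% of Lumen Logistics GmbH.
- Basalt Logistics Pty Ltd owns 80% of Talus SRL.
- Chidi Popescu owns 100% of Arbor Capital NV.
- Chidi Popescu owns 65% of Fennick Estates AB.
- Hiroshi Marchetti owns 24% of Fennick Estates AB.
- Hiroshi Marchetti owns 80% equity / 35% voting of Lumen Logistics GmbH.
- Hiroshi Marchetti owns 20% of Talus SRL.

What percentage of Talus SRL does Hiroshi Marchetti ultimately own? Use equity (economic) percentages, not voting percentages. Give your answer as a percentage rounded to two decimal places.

84.00%

Hiroshi reaches Talus along 2 paths.
Direct stake: 20% = 20%.
Via Lumen → Basalt: 80% × 100% × 80% = 64%.
Total: 20% + 64% = 84%.
Rounded: 84.00%.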